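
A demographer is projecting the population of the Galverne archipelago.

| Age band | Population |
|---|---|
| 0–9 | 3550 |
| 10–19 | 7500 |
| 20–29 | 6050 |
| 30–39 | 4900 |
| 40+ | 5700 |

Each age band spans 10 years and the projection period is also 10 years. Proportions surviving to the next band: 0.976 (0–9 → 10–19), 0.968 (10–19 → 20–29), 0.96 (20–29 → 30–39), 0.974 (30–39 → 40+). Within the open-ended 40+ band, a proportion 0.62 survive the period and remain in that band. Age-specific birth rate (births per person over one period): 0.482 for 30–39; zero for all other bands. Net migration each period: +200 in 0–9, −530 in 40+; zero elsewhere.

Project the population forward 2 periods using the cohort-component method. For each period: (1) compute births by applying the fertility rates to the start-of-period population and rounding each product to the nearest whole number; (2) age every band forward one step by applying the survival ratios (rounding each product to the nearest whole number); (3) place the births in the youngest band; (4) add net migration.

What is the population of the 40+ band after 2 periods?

Numbering the bands 1..5 from youngest to oldest:
Period 1.
Births: 4900 × 0.482 = 2362
Band 2: 3550 × 0.976 = 3465
Band 3: 7500 × 0.968 = 7260
Band 4: 6050 × 0.96 = 5808
Band 5: 4900 × 0.974 + 5700 × 0.62 = 4773 + 3534 = 8307
Net migration: Band 1 + 200 → 2562; Band 5 − 530 → 7777
End of period: [2562, 3465, 7260, 5808, 7777]
Period 2.
Births: 5808 × 0.482 = 2799
Band 2: 2562 × 0.976 = 2501
Band 3: 3465 × 0.968 = 3354
Band 4: 7260 × 0.96 = 6970
Band 5: 5808 × 0.974 + 7777 × 0.62 = 5657 + 4822 = 10479
Net migration: Band 1 + 200 → 2999; Band 5 − 530 → 9949
End of period: [2999, 2501, 3354, 6970, 9949]

9949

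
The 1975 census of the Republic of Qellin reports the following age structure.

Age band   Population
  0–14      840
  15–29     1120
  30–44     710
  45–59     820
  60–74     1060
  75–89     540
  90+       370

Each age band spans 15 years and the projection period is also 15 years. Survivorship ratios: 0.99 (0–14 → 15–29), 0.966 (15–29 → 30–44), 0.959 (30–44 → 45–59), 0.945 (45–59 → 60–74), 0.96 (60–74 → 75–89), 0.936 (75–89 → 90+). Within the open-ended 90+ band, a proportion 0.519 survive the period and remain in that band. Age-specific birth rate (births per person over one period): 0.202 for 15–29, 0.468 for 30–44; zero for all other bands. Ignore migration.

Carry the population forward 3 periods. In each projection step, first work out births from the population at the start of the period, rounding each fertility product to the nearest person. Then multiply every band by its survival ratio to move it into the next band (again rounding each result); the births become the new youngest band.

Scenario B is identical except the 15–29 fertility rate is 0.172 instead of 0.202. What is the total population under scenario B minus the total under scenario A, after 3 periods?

(Groups numbered youngest = 1 to oldest = 7.)
Period 1:
Births: 1120 * 0.202 = 226, 710 * 0.468 = 332 ⇒ total 558
Group 2: 840 * 0.99 = 832
Group 3: 1120 * 0.966 = 1082
Group 4: 710 * 0.959 = 681
Group 5: 820 * 0.945 = 775
Group 6: 1060 * 0.96 = 1018
Group 7: 540 * 0.936 + 370 * 0.519 = 505 + 192 = 697
Population now: 0–14=558, 15–29=832, 30–44=1082, 45–59=681, 60–74=775, 75–89=1018, 90+=697
Period 2:
Births: 832 * 0.202 = 168, 1082 * 0.468 = 506 ⇒ total 674
Group 2: 558 * 0.99 = 552
Group 3: 832 * 0.966 = 804
Group 4: 1082 * 0.959 = 1038
Group 5: 681 * 0.945 = 644
Group 6: 775 * 0.96 = 744
Group 7: 1018 * 0.936 + 697 * 0.519 = 953 + 362 = 1315
Population now: 0–14=674, 15–29=552, 30–44=804, 45–59=1038, 60–74=644, 75–89=744, 90+=1315
Period 3:
Births: 552 * 0.202 = 112, 804 * 0.468 = 376 ⇒ total 488
Group 2: 674 * 0.99 = 667
Group 3: 552 * 0.966 = 533
Group 4: 804 * 0.959 = 771
Group 5: 1038 * 0.945 = 981
Group 6: 644 * 0.96 = 618
Group 7: 744 * 0.936 + 1315 * 0.519 = 696 + 682 = 1378
Population now: 0–14=488, 15–29=667, 30–44=533, 45–59=771, 60–74=981, 75–89=618, 90+=1378
Scenario A total after 3 periods: 5436
Scenario B projection —
Period 1:
Births: 1120 * 0.172 = 193, 710 * 0.468 = 332 ⇒ total 525
Group 2: 840 * 0.99 = 832
Group 3: 1120 * 0.966 = 1082
Group 4: 710 * 0.959 = 681
Group 5: 820 * 0.945 = 775
Group 6: 1060 * 0.96 = 1018
Group 7: 540 * 0.936 + 370 * 0.519 = 505 + 192 = 697
Population now: 0–14=525, 15–29=832, 30–44=1082, 45–59=681, 60–74=775, 75–89=1018, 90+=697
Period 2:
Births: 832 * 0.172 = 143, 1082 * 0.468 = 506 ⇒ total 649
Group 2: 525 * 0.99 = 520
Group 3: 832 * 0.966 = 804
Group 4: 1082 * 0.959 = 1038
Group 5: 681 * 0.945 = 644
Group 6: 775 * 0.96 = 744
Group 7: 1018 * 0.936 + 697 * 0.519 = 953 + 362 = 1315
Population now: 0–14=649, 15–29=520, 30–44=804, 45–59=1038, 60–74=644, 75–89=744, 90+=1315
Period 3:
Births: 520 * 0.172 = 89, 804 * 0.468 = 376 ⇒ total 465
Group 2: 649 * 0.99 = 643
Group 3: 520 * 0.966 = 502
Group 4: 804 * 0.959 = 771
Group 5: 1038 * 0.945 = 981
Group 6: 644 * 0.96 = 618
Group 7: 744 * 0.936 + 1315 * 0.519 = 696 + 682 = 1378
Population now: 0–14=465, 15–29=643, 30–44=502, 45–59=771, 60–74=981, 75–89=618, 90+=1378
Scenario B total after 3 periods: 5358
Difference B − A = 5358 − 5436 = -78

-78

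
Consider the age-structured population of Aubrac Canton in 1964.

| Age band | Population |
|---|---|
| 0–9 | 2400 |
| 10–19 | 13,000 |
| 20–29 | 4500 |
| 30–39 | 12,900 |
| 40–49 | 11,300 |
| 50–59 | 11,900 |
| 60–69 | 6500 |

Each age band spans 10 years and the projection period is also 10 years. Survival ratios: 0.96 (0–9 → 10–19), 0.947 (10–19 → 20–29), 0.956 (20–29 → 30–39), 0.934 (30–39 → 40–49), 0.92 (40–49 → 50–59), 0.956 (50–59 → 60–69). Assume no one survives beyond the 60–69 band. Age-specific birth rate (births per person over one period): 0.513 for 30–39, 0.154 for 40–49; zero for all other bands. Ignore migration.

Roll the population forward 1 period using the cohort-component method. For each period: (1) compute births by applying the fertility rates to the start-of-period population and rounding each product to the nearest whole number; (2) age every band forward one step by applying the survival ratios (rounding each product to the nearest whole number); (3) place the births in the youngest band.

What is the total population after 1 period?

Numbering the bands 1..7 from youngest to oldest:
— Period 1 —
Births: 12900 × 0.513 = 6618 ; 11300 × 0.154 = 1740 → 8358
Band 2: 2400 × 0.96 = 2304
Band 3: 13000 × 0.947 = 12311
Band 4: 4500 × 0.956 = 4302
Band 5: 12900 × 0.934 = 12049
Band 6: 11300 × 0.92 = 10396
Band 7: 11900 × 0.956 = 11376
→ [8358, 2304, 12311, 4302, 12049, 10396, 11376]
Total after period 1: 8358 + 2304 + 12311 + 4302 + 12049 + 10396 + 11376 = 61096

61096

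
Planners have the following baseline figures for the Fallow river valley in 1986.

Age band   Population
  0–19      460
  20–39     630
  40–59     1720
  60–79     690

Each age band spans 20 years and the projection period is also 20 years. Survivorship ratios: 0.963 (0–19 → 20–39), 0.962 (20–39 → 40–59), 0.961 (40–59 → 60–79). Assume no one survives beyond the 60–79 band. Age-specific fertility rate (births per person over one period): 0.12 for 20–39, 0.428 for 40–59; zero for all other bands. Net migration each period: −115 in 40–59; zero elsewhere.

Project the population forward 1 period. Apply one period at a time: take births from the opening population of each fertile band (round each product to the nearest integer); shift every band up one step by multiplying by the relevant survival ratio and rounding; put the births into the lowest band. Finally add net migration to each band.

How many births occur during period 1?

812

Period 1:
Births: 630 * 0.12 = 76 ; 1720 * 0.428 = 736 ⇒ total 812
20–39: 460 * 0.963 = 443
40–59: 630 * 0.962 = 606
60–79: 1720 * 0.961 = 1653
Net migration: 40–59 − 115 → 491
Population now: 0–19=812, 20–39=443, 40–59=491, 60–79=1653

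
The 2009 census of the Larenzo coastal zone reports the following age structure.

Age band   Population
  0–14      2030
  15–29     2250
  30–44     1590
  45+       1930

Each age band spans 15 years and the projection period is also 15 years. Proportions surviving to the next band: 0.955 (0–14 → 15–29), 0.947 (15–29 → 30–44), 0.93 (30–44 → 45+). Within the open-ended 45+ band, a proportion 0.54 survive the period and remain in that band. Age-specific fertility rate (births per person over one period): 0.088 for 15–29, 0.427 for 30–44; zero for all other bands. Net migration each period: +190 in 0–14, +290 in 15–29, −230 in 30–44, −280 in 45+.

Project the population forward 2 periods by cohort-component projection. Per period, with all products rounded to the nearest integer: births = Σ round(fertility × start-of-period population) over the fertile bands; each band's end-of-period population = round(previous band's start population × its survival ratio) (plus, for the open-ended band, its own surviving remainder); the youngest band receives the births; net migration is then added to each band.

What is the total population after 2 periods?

7086

(Groups numbered youngest = 1 to oldest = 4.)
Period 1.
Births: 2250 * 0.088 = 198, 1590 * 0.427 = 679 → 877
Group 2: 2030 * 0.955 = 1939
Group 3: 2250 * 0.947 = 2131
Group 4: 1590 * 0.93 + 1930 * 0.54 = 1479 + 1042 = 2521
Net migration: Group 1 + 190 → 1067; Group 2 + 290 → 2229; Group 3 − 230 → 1901; Group 4 − 280 → 2241
Giving 1067 / 2229 / 1901 / 2241.
Period 2.
Births: 2229 * 0.088 = 196, 1901 * 0.427 = 812 → 1008
Group 2: 1067 * 0.955 = 1019
Group 3: 2229 * 0.947 = 2111
Group 4: 1901 * 0.93 + 2241 * 0.54 = 1768 + 1210 = 2978
Net migration: Group 1 + 190 → 1198; Group 2 + 290 → 1309; Group 3 − 230 → 1881; Group 4 − 280 → 2698
Giving 1198 / 1309 / 1881 / 2698.
Total after period 2: 1198 + 1309 + 1881 + 2698 = 7086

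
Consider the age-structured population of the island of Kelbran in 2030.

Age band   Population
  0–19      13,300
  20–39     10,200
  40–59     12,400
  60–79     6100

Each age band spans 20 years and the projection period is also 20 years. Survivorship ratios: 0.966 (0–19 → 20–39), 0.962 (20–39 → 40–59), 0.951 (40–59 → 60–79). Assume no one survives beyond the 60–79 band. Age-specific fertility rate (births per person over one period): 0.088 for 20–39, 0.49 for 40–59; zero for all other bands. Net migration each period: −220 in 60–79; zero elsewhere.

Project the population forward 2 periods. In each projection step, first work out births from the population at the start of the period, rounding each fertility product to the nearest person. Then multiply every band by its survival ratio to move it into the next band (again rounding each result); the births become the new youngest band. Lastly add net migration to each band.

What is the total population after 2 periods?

34147

— Period 1 —
Births: 10200 × 0.088 = 898  |  12400 × 0.49 = 6076 — total 6974
20–39: 13300 × 0.966 = 12848
40–59: 10200 × 0.962 = 9812
60–79: 12400 × 0.951 = 11792
Net migration: 60–79 − 220 → 11572
Population now: 0–19=6974, 20–39=12848, 40–59=9812, 60–79=11572
— Period 2 —
Births: 12848 × 0.088 = 1131  |  9812 × 0.49 = 4808 — total 5939
20–39: 6974 × 0.966 = 6737
40–59: 12848 × 0.962 = 12360
60–79: 9812 × 0.951 = 9331
Net migration: 60–79 − 220 → 9111
Population now: 0–19=5939, 20–39=6737, 40–59=12360, 60–79=9111
Total after period 2: 5939 + 6737 + 12360 + 9111 = 34147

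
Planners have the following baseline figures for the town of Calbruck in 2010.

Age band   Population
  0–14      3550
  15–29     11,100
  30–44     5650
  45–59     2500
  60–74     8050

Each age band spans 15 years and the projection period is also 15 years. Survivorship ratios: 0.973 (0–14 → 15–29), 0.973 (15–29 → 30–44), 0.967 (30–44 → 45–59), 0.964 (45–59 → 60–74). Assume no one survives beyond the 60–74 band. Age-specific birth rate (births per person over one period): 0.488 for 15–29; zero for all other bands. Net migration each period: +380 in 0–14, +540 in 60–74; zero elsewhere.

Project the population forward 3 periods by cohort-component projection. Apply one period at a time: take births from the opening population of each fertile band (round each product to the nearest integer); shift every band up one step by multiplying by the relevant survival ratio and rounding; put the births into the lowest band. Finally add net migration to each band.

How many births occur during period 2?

1686

(Groups numbered youngest = 1 to oldest = 5.)
Period 1:
Births: 11100 * 0.488 = 5417
Group 2: 3550 * 0.973 = 3454
Group 3: 11100 * 0.973 = 10800
Group 4: 5650 * 0.967 = 5464
Group 5: 2500 * 0.964 = 2410
Net migration: Group 1 + 380 → 5797; Group 5 + 540 → 2950
Giving 5797 / 3454 / 10800 / 5464 / 2950.
Period 2:
Births: 3454 * 0.488 = 1686
Group 2: 5797 * 0.973 = 5640
Group 3: 3454 * 0.973 = 3361
Group 4: 10800 * 0.967 = 10444
Group 5: 5464 * 0.964 = 5267
Net migration: Group 1 + 380 → 2066; Group 5 + 540 → 5807
Giving 2066 / 5640 / 3361 / 10444 / 5807.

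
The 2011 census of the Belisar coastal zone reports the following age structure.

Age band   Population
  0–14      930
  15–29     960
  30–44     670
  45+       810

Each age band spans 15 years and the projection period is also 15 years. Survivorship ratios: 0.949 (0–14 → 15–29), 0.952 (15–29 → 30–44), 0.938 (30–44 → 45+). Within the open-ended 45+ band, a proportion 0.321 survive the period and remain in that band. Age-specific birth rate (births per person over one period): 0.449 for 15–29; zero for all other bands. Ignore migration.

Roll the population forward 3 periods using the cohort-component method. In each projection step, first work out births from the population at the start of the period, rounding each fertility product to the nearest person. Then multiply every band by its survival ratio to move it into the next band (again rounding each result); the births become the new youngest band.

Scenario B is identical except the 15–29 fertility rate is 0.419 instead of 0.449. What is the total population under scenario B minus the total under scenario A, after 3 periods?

[period 1]
Births: 960 * 0.449 = 431
15–29: 930 * 0.949 = 883
30–44: 960 * 0.952 = 914
45+: 670 * 0.938 + 810 * 0.321 = 628 + 260 = 888
End of period: [431, 883, 914, 888]
[period 2]
Births: 883 * 0.449 = 396
15–29: 431 * 0.949 = 409
30–44: 883 * 0.952 = 841
45+: 914 * 0.938 + 888 * 0.321 = 857 + 285 = 1142
End of period: [396, 409, 841, 1142]
[period 3]
Births: 409 * 0.449 = 184
15–29: 396 * 0.949 = 376
30–44: 409 * 0.952 = 389
45+: 841 * 0.938 + 1142 * 0.321 = 789 + 367 = 1156
End of period: [184, 376, 389, 1156]
Scenario A total after 3 periods: 2105
Scenario B projection —
[period 1]
Births: 960 * 0.419 = 402
15–29: 930 * 0.949 = 883
30–44: 960 * 0.952 = 914
45+: 670 * 0.938 + 810 * 0.321 = 628 + 260 = 888
End of period: [402, 883, 914, 888]
[period 2]
Births: 883 * 0.419 = 370
15–29: 402 * 0.949 = 381
30–44: 883 * 0.952 = 841
45+: 914 * 0.938 + 888 * 0.321 = 857 + 285 = 1142
End of period: [370, 381, 841, 1142]
[period 3]
Births: 381 * 0.419 = 160
15–29: 370 * 0.949 = 351
30–44: 381 * 0.952 = 363
45+: 841 * 0.938 + 1142 * 0.321 = 789 + 367 = 1156
End of period: [160, 351, 363, 1156]
Scenario B total after 3 periods: 2030
Difference B − A = 2030 − 2105 = -75

-75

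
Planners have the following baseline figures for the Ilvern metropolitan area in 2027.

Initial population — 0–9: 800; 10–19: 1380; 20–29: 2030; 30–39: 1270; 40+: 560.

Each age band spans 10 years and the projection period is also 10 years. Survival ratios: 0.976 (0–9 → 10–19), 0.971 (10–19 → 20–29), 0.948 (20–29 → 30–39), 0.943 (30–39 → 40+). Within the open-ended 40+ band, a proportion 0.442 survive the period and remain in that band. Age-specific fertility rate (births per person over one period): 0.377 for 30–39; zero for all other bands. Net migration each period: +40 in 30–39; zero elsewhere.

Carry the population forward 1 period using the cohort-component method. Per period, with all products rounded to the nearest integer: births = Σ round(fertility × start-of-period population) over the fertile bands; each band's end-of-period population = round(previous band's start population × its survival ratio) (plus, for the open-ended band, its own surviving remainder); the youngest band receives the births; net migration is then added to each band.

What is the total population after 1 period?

6010

Numbering the groups 1..5 from youngest to oldest:
Period 1:
Births: 1270 * 0.377 = 479
Group 2: 800 * 0.976 = 781
Group 3: 1380 * 0.971 = 1340
Group 4: 2030 * 0.948 = 1924
Group 5: 1270 * 0.943 + 560 * 0.442 = 1198 + 248 = 1446
Net migration: Group 4 + 40 → 1964
End of period: [479, 781, 1340, 1964, 1446]
Total after period 1: 479 + 781 + 1340 + 1964 + 1446 = 6010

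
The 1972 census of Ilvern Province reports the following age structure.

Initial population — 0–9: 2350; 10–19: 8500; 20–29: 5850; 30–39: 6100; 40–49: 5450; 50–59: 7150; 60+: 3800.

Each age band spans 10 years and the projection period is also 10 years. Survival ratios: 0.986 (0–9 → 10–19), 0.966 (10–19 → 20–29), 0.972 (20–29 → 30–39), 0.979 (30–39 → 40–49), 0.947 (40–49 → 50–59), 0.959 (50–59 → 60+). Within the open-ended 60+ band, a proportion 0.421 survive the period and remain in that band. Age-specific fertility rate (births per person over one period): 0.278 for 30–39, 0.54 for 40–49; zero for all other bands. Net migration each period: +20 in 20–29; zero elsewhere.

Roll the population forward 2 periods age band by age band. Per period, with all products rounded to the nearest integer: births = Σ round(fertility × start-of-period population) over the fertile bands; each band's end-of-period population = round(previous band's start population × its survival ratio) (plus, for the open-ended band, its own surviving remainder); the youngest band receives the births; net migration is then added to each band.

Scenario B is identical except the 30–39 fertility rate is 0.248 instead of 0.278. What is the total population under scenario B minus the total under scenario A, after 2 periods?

-351

After projecting period 1:
Births: 6100 * 0.278 = 1696, 5450 * 0.54 = 2943 — total 4639
10–19: 2350 * 0.986 = 2317
20–29: 8500 * 0.966 = 8211
30–39: 5850 * 0.972 = 5686
40–49: 6100 * 0.979 = 5972
50–59: 5450 * 0.947 = 5161
60+: 7150 * 0.959 + 3800 * 0.421 = 6857 + 1600 = 8457
Net migration: 20–29 + 20 → 8231
End of period: [4639, 2317, 8231, 5686, 5972, 5161, 8457]
After projecting period 2:
Births: 5686 * 0.278 = 1581, 5972 * 0.54 = 3225 — total 4806
10–19: 4639 * 0.986 = 4574
20–29: 2317 * 0.966 = 2238
30–39: 8231 * 0.972 = 8001
40–49: 5686 * 0.979 = 5567
50–59: 5972 * 0.947 = 5655
60+: 5161 * 0.959 + 8457 * 0.421 = 4949 + 3560 = 8509
Net migration: 20–29 + 20 → 2258
End of period: [4806, 4574, 2258, 8001, 5567, 5655, 8509]
Scenario A total after 2 periods: 39370
Scenario B projection —
After projecting period 1:
Births: 6100 * 0.248 = 1513, 5450 * 0.54 = 2943 — total 4456
10–19: 2350 * 0.986 = 2317
20–29: 8500 * 0.966 = 8211
30–39: 5850 * 0.972 = 5686
40–49: 6100 * 0.979 = 5972
50–59: 5450 * 0.947 = 5161
60+: 7150 * 0.959 + 3800 * 0.421 = 6857 + 1600 = 8457
Net migration: 20–29 + 20 → 8231
End of period: [4456, 2317, 8231, 5686, 5972, 5161, 8457]
After projecting period 2:
Births: 5686 * 0.248 = 1410, 5972 * 0.54 = 3225 — total 4635
10–19: 4456 * 0.986 = 4394
20–29: 2317 * 0.966 = 2238
30–39: 8231 * 0.972 = 8001
40–49: 5686 * 0.979 = 5567
50–59: 5972 * 0.947 = 5655
60+: 5161 * 0.959 + 8457 * 0.421 = 4949 + 3560 = 8509
Net migration: 20–29 + 20 → 2258
End of period: [4635, 4394, 2258, 8001, 5567, 5655, 8509]
Scenario B total after 2 periods: 39019
Difference B − A = 39019 − 39370 = -351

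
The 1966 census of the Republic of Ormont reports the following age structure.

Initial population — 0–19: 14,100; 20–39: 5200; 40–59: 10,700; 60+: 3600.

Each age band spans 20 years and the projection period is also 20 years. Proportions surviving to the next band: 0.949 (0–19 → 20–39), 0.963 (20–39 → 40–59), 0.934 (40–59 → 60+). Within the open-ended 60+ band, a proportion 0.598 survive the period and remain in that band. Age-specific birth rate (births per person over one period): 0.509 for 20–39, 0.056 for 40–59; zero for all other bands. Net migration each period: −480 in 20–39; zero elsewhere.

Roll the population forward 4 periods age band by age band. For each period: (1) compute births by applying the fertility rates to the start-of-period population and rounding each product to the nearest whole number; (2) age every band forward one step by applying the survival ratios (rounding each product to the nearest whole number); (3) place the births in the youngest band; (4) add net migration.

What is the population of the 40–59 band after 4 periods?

5795

Call the bands 1 to 4, youngest first.
Period 1.
Births: 5200 * 0.509 = 2647 ; 10700 * 0.056 = 599 — total 3246
Band 2: 14100 * 0.949 = 13381
Band 3: 5200 * 0.963 = 5008
Band 4: 10700 * 0.934 + 3600 * 0.598 = 9994 + 2153 = 12147
Net migration: Band 2 − 480 → 12901
Population now: 0–19=3246, 20–39=12901, 40–59=5008, 60+=12147
Period 2.
Births: 12901 * 0.509 = 6567 ; 5008 * 0.056 = 280 — total 6847
Band 2: 3246 * 0.949 = 3080
Band 3: 12901 * 0.963 = 12424
Band 4: 5008 * 0.934 + 12147 * 0.598 = 4677 + 7264 = 11941
Net migration: Band 2 − 480 → 2600
Population now: 0–19=6847, 20–39=2600, 40–59=12424, 60+=11941
Period 3.
Births: 2600 * 0.509 = 1323 ; 12424 * 0.056 = 696 — total 2019
Band 2: 6847 * 0.949 = 6498
Band 3: 2600 * 0.963 = 2504
Band 4: 12424 * 0.934 + 11941 * 0.598 = 11604 + 7141 = 18745
Net migration: Band 2 − 480 → 6018
Population now: 0–19=2019, 20–39=6018, 40–59=2504, 60+=18745
Period 4.
Births: 6018 * 0.509 = 3063 ; 2504 * 0.056 = 140 — total 3203
Band 2: 2019 * 0.949 = 1916
Band 3: 6018 * 0.963 = 5795
Band 4: 2504 * 0.934 + 18745 * 0.598 = 2339 + 11210 = 13549
Net migration: Band 2 − 480 → 1436
Population now: 0–19=3203, 20–39=1436, 40–59=5795, 60+=13549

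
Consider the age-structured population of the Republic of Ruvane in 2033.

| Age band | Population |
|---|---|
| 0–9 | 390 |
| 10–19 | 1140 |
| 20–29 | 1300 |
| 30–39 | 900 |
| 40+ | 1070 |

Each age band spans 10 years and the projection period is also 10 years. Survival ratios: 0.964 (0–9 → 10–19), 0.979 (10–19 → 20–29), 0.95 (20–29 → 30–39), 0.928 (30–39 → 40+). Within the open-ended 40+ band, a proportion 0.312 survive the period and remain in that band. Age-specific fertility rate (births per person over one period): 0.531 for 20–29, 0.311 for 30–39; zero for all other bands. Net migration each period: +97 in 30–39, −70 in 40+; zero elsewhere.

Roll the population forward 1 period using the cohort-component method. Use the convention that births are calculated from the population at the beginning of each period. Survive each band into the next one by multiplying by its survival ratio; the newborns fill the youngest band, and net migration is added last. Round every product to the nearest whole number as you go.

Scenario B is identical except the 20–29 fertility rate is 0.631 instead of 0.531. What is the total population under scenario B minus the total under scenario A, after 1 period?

After projecting period 1:
Births: 1300 × 0.531 = 690  |  900 × 0.311 = 280 → total 970
10–19: 390 × 0.964 = 376
20–29: 1140 × 0.979 = 1116
30–39: 1300 × 0.95 = 1235
40+: 900 × 0.928 + 1070 × 0.312 = 835 + 334 = 1169
Net migration: 30–39 + 97 → 1332; 40+ − 70 → 1099
End of period: [970, 376, 1116, 1332, 1099]
Scenario A total after 1 period: 4893
Scenario B projection —
After projecting period 1:
Births: 1300 × 0.631 = 820  |  900 × 0.311 = 280 → total 1100
10–19: 390 × 0.964 = 376
20–29: 1140 × 0.979 = 1116
30–39: 1300 × 0.95 = 1235
40+: 900 × 0.928 + 1070 × 0.312 = 835 + 334 = 1169
Net migration: 30–39 + 97 → 1332; 40+ − 70 → 1099
End of period: [1100, 376, 1116, 1332, 1099]
Scenario B total after 1 period: 5023
Difference B − A = 5023 − 4893 = 130

130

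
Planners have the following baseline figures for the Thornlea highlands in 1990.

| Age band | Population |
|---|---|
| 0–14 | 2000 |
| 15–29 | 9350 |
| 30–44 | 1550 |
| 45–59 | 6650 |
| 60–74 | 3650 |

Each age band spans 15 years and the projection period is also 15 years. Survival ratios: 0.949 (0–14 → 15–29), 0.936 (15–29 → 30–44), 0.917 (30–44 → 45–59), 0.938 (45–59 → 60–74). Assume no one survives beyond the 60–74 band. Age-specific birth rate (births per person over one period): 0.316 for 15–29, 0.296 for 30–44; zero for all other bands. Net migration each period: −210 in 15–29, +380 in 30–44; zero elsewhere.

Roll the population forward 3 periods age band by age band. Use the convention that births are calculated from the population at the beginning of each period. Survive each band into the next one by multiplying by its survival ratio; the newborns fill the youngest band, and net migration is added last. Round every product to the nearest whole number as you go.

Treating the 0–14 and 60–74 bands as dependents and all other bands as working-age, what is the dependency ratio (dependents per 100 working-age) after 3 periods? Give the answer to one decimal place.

119.3

Period 1.
Births: 9350 × 0.316 = 2955, 1550 × 0.296 = 459 → 3414
15–29: 2000 × 0.949 = 1898
30–44: 9350 × 0.936 = 8752
45–59: 1550 × 0.917 = 1421
60–74: 6650 × 0.938 = 6238
Net migration: 15–29 − 210 → 1688; 30–44 + 380 → 9132
End of period: [3414, 1688, 9132, 1421, 6238]
Period 2.
Births: 1688 × 0.316 = 533, 9132 × 0.296 = 2703 → 3236
15–29: 3414 × 0.949 = 3240
30–44: 1688 × 0.936 = 1580
45–59: 9132 × 0.917 = 8374
60–74: 1421 × 0.938 = 1333
Net migration: 15–29 − 210 → 3030; 30–44 + 380 → 1960
End of period: [3236, 3030, 1960, 8374, 1333]
Period 3.
Births: 3030 × 0.316 = 957, 1960 × 0.296 = 580 → 1537
15–29: 3236 × 0.949 = 3071
30–44: 3030 × 0.936 = 2836
45–59: 1960 × 0.917 = 1797
60–74: 8374 × 0.938 = 7855
Net migration: 15–29 − 210 → 2861; 30–44 + 380 → 3216
End of period: [1537, 2861, 3216, 1797, 7855]
Dependents (band 0–14 + band 60–74) = 1537 + 7855 = 9392; working-age = 7874; ratio = 9392/7874 × 100 = 119.3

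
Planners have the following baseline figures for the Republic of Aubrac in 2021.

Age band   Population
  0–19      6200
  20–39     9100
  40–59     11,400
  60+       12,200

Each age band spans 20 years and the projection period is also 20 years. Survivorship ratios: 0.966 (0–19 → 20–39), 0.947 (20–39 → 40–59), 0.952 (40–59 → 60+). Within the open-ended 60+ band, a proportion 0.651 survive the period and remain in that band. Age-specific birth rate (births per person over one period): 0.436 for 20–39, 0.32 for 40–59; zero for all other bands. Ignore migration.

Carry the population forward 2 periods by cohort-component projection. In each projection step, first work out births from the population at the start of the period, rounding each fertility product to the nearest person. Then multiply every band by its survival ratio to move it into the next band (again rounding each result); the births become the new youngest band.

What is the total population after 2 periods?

(Bands numbered youngest = 1 to oldest = 4.)
Period 1.
Births: 9100 * 0.436 = 3968, 11400 * 0.32 = 3648 → 7616
Band 2: 6200 * 0.966 = 5989
Band 3: 9100 * 0.947 = 8618
Band 4: 11400 * 0.952 + 12200 * 0.651 = 10853 + 7942 = 18795
→ [7616, 5989, 8618, 18795]
Period 2.
Births: 5989 * 0.436 = 2611, 8618 * 0.32 = 2758 → 5369
Band 2: 7616 * 0.966 = 7357
Band 3: 5989 * 0.947 = 5672
Band 4: 8618 * 0.952 + 18795 * 0.651 = 8204 + 12236 = 20440
→ [5369, 7357, 5672, 20440]
Total after period 2: 5369 + 7357 + 5672 + 20440 = 38838

38838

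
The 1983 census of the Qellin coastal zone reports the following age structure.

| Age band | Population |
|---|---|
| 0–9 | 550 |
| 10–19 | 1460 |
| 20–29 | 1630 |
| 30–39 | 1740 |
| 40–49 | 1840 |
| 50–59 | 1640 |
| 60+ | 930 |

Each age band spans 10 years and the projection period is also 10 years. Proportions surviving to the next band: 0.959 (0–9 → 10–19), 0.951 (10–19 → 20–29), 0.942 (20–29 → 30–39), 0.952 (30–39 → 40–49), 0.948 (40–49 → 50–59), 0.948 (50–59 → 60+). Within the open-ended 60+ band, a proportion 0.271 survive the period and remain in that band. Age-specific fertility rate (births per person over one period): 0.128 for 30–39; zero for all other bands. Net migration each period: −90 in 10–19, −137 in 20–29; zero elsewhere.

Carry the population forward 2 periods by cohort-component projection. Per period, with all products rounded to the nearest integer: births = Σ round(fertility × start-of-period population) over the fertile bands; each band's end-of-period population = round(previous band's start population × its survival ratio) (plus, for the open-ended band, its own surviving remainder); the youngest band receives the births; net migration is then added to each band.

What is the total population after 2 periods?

6951

Call the bands 1 to 7, youngest first.
[period 1]
Births: 1740 × 0.128 = 223
Band 2: 550 × 0.959 = 527
Band 3: 1460 × 0.951 = 1388
Band 4: 1630 × 0.942 = 1535
Band 5: 1740 × 0.952 = 1656
Band 6: 1840 × 0.948 = 1744
Band 7: 1640 × 0.948 + 930 × 0.271 = 1555 + 252 = 1807
Net migration: Band 2 − 90 → 437; Band 3 − 137 → 1251
End of period: [223, 437, 1251, 1535, 1656, 1744, 1807]
[period 2]
Births: 1535 × 0.128 = 196
Band 2: 223 × 0.959 = 214
Band 3: 437 × 0.951 = 416
Band 4: 1251 × 0.942 = 1178
Band 5: 1535 × 0.952 = 1461
Band 6: 1656 × 0.948 = 1570
Band 7: 1744 × 0.948 + 1807 × 0.271 = 1653 + 490 = 2143
Net migration: Band 2 − 90 → 124; Band 3 − 137 → 279
End of period: [196, 124, 279, 1178, 1461, 1570, 2143]
Total after period 2: 196 + 124 + 279 + 1178 + 1461 + 1570 + 2143 = 6951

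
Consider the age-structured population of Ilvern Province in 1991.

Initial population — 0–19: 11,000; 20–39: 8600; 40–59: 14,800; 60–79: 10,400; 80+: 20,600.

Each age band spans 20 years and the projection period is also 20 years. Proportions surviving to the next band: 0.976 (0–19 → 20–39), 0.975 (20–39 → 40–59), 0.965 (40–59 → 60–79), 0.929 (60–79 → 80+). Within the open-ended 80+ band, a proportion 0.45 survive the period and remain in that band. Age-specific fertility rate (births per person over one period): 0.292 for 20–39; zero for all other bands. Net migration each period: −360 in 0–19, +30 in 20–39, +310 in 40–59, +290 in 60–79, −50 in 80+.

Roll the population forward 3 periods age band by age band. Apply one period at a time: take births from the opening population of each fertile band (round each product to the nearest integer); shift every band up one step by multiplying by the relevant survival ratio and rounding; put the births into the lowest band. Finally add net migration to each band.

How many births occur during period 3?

622

Call the bands 1 to 5, youngest first.
After projecting period 1:
Births: 8600 × 0.292 = 2511
Band 2: 11000 × 0.976 = 10736
Band 3: 8600 × 0.975 = 8385
Band 4: 14800 × 0.965 = 14282
Band 5: 10400 × 0.929 + 20600 × 0.45 = 9662 + 9270 = 18932
Net migration: Band 1 − 360 → 2151; Band 2 + 30 → 10766; Band 3 + 310 → 8695; Band 4 + 290 → 14572; Band 5 − 50 → 18882
Giving 2151 / 10766 / 8695 / 14572 / 18882.
After projecting period 2:
Births: 10766 × 0.292 = 3144
Band 2: 2151 × 0.976 = 2099
Band 3: 10766 × 0.975 = 10497
Band 4: 8695 × 0.965 = 8391
Band 5: 14572 × 0.929 + 18882 × 0.45 = 13537 + 8497 = 22034
Net migration: Band 1 − 360 → 2784; Band 2 + 30 → 2129; Band 3 + 310 → 10807; Band 4 + 290 → 8681; Band 5 − 50 → 21984
Giving 2784 / 2129 / 10807 / 8681 / 21984.
After projecting period 3:
Births: 2129 × 0.292 = 622
Band 2: 2784 × 0.976 = 2717
Band 3: 2129 × 0.975 = 2076
Band 4: 10807 × 0.965 = 10429
Band 5: 8681 × 0.929 + 21984 × 0.45 = 8065 + 9893 = 17958
Net migration: Band 1 − 360 → 262; Band 2 + 30 → 2747; Band 3 + 310 → 2386; Band 4 + 290 → 10719; Band 5 − 50 → 17908
Giving 262 / 2747 / 2386 / 10719 / 17908.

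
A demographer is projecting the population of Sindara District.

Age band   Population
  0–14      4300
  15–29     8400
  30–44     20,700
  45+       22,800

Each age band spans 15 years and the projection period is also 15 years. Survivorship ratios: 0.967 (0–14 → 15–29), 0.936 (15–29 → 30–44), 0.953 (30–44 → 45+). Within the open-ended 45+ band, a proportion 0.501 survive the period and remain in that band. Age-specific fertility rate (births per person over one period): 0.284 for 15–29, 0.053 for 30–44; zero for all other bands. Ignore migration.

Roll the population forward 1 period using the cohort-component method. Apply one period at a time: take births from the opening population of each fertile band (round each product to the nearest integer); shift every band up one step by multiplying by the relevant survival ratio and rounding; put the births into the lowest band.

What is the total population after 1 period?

46653

— Period 1 —
Births: 8400 × 0.284 = 2386 ; 20700 × 0.053 = 1097 → total 3483
15–29: 4300 × 0.967 = 4158
30–44: 8400 × 0.936 = 7862
45+: 20700 × 0.953 + 22800 × 0.501 = 19727 + 11423 = 31150
Giving 3483 / 4158 / 7862 / 31150.
Total after period 1: 3483 + 4158 + 7862 + 31150 = 46653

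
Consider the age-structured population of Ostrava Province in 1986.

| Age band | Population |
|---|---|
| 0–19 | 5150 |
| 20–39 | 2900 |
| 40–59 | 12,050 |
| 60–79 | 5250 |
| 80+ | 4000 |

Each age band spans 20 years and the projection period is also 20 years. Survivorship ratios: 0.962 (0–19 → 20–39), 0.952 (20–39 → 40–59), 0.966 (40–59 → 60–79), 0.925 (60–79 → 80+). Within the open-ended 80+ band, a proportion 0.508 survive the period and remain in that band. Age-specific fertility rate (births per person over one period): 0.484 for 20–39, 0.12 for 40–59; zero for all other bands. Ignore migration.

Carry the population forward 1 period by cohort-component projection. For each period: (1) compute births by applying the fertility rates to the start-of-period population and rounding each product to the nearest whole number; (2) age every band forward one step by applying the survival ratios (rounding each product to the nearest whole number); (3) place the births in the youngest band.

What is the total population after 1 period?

Call the bands 1 to 5, youngest first.
— Period 1 —
Births: 2900 × 0.484 = 1404 ; 12050 × 0.12 = 1446 → 2850
Band 2: 5150 × 0.962 = 4954
Band 3: 2900 × 0.952 = 2761
Band 4: 12050 × 0.966 = 11640
Band 5: 5250 × 0.925 + 4000 × 0.508 = 4856 + 2032 = 6888
End of period: [2850, 4954, 2761, 11640, 6888]
Total after period 1: 2850 + 4954 + 2761 + 11640 + 6888 = 29093

29093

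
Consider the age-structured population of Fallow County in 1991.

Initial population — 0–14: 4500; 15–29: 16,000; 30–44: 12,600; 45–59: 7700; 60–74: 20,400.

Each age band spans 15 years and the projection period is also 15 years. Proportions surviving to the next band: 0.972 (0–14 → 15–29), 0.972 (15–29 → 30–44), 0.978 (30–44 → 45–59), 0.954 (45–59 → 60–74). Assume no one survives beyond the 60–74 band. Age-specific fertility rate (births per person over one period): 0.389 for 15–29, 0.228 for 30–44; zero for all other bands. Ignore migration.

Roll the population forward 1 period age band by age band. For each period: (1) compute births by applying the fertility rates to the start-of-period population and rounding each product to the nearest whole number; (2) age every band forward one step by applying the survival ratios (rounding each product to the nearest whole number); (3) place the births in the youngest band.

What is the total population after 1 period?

Call the bands 1 to 5, youngest first.
— Period 1 —
Births: 16000 × 0.389 = 6224  |  12600 × 0.228 = 2873 → total 9097
Band 2: 4500 × 0.972 = 4374
Band 3: 16000 × 0.972 = 15552
Band 4: 12600 × 0.978 = 12323
Band 5: 7700 × 0.954 = 7346
End of period: [9097, 4374, 15552, 12323, 7346]
Total after period 1: 9097 + 4374 + 15552 + 12323 + 7346 = 48692

48692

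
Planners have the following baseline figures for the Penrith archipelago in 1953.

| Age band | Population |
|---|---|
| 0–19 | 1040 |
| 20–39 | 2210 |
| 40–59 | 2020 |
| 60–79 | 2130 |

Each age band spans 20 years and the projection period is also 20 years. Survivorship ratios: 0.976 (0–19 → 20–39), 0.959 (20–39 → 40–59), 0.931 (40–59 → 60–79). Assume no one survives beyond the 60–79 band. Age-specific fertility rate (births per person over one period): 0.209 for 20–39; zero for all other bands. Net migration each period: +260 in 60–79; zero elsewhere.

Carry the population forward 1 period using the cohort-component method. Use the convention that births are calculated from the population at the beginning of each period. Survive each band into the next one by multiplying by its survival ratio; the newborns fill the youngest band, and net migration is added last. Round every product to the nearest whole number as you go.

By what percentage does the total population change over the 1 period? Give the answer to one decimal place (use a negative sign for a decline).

-22.5

Period 1:
Births: 2210 * 0.209 = 462
20–39: 1040 * 0.976 = 1015
40–59: 2210 * 0.959 = 2119
60–79: 2020 * 0.931 = 1881
Net migration: 60–79 + 260 → 2141
Giving 462 / 1015 / 2119 / 2141.
Total: 7400 → 5737; change = -1663; percentage change = -22.5%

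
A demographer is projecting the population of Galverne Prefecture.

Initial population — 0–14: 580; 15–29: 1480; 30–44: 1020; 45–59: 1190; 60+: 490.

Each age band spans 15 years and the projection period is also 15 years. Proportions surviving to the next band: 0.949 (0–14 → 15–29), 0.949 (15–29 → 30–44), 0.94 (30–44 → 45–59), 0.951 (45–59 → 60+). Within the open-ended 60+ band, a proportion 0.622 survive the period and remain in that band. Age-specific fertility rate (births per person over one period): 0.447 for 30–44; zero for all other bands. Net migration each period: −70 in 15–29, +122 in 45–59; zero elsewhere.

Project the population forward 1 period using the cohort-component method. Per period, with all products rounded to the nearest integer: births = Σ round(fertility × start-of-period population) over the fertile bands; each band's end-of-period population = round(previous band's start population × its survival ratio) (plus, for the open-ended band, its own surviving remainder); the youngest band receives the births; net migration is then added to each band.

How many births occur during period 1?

Period 1.
Births: 1020 × 0.447 = 456
15–29: 580 × 0.949 = 550
30–44: 1480 × 0.949 = 1405
45–59: 1020 × 0.94 = 959
60+: 1190 × 0.951 + 490 × 0.622 = 1132 + 305 = 1437
Net migration: 15–29 − 70 → 480; 45–59 + 122 → 1081
End of period: [456, 480, 1405, 1081, 1437]

456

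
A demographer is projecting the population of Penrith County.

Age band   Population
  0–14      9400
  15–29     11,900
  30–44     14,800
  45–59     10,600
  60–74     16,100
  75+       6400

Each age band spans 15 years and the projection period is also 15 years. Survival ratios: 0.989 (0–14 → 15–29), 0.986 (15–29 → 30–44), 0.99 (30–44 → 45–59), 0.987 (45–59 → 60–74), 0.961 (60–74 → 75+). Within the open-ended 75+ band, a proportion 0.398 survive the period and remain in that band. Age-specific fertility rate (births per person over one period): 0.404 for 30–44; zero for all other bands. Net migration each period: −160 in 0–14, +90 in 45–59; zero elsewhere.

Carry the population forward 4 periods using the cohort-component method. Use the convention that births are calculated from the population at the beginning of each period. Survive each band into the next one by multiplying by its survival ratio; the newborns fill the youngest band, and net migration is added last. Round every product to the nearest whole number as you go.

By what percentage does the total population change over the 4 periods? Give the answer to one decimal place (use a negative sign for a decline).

Numbering the bands 1..6 from youngest to oldest:
— Period 1 —
Births: 14800 * 0.404 = 5979
Band 2: 9400 * 0.989 = 9297
Band 3: 11900 * 0.986 = 11733
Band 4: 14800 * 0.99 = 14652
Band 5: 10600 * 0.987 = 10462
Band 6: 16100 * 0.961 + 6400 * 0.398 = 15472 + 2547 = 18019
Net migration: Band 1 − 160 → 5819; Band 4 + 90 → 14742
End of period: [5819, 9297, 11733, 14742, 10462, 18019]
— Period 2 —
Births: 11733 * 0.404 = 4740
Band 2: 5819 * 0.989 = 5755
Band 3: 9297 * 0.986 = 9167
Band 4: 11733 * 0.99 = 11616
Band 5: 14742 * 0.987 = 14550
Band 6: 10462 * 0.961 + 18019 * 0.398 = 10054 + 7172 = 17226
Net migration: Band 1 − 160 → 4580; Band 4 + 90 → 11706
End of period: [4580, 5755, 9167, 11706, 14550, 17226]
— Period 3 —
Births: 9167 * 0.404 = 3703
Band 2: 4580 * 0.989 = 4530
Band 3: 5755 * 0.986 = 5674
Band 4: 9167 * 0.99 = 9075
Band 5: 11706 * 0.987 = 11554
Band 6: 14550 * 0.961 + 17226 * 0.398 = 13983 + 6856 = 20839
Net migration: Band 1 − 160 → 3543; Band 4 + 90 → 9165
End of period: [3543, 4530, 5674, 9165, 11554, 20839]
— Period 4 —
Births: 5674 * 0.404 = 2292
Band 2: 3543 * 0.989 = 3504
Band 3: 4530 * 0.986 = 4467
Band 4: 5674 * 0.99 = 5617
Band 5: 9165 * 0.987 = 9046
Band 6: 11554 * 0.961 + 20839 * 0.398 = 11103 + 8294 = 19397
Net migration: Band 1 − 160 → 2132; Band 4 + 90 → 5707
End of period: [2132, 3504, 4467, 5707, 9046, 19397]
Total: 69200 → 44253; change = -24947; percentage change = -36.1%

-36.1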